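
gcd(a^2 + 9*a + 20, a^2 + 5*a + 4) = a + 4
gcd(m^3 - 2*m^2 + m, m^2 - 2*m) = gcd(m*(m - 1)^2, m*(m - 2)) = m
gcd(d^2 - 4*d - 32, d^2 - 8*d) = d - 8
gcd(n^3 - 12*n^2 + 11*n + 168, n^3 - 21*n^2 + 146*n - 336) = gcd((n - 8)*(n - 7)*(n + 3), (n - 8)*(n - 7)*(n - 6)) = n^2 - 15*n + 56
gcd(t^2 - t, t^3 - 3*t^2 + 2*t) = t^2 - t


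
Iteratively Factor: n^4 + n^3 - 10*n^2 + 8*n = (n + 4)*(n^3 - 3*n^2 + 2*n) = (n - 2)*(n + 4)*(n^2 - n) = (n - 2)*(n - 1)*(n + 4)*(n)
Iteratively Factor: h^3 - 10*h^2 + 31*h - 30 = (h - 3)*(h^2 - 7*h + 10) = (h - 3)*(h - 2)*(h - 5)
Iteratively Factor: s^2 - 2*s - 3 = (s + 1)*(s - 3)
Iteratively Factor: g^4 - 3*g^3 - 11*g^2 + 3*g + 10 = (g - 1)*(g^3 - 2*g^2 - 13*g - 10) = (g - 1)*(g + 1)*(g^2 - 3*g - 10) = (g - 5)*(g - 1)*(g + 1)*(g + 2)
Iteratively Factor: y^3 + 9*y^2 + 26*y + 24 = (y + 3)*(y^2 + 6*y + 8) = (y + 3)*(y + 4)*(y + 2)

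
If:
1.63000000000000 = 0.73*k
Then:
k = 2.23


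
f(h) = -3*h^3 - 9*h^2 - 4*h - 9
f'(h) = -9*h^2 - 18*h - 4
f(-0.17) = -8.57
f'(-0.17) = -1.20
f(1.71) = -57.16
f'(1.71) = -61.10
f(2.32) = -104.18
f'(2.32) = -94.20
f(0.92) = -22.63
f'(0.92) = -28.18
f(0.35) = -11.63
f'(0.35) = -11.40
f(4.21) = -409.21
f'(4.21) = -239.30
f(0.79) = -19.26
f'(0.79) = -23.84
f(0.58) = -14.93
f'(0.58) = -17.47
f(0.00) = -9.00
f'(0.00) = -4.00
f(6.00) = -1005.00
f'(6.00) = -436.00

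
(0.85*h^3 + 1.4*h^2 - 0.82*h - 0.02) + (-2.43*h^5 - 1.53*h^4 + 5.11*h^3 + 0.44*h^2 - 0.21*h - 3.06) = -2.43*h^5 - 1.53*h^4 + 5.96*h^3 + 1.84*h^2 - 1.03*h - 3.08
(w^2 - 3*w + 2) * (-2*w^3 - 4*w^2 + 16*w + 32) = -2*w^5 + 2*w^4 + 24*w^3 - 24*w^2 - 64*w + 64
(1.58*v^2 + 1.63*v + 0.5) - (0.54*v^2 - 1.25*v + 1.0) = 1.04*v^2 + 2.88*v - 0.5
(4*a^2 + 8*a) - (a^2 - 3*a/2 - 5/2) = 3*a^2 + 19*a/2 + 5/2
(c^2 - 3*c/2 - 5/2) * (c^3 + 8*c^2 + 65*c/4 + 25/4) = c^5 + 13*c^4/2 + 7*c^3/4 - 305*c^2/8 - 50*c - 125/8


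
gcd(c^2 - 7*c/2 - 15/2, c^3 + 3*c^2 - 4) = 1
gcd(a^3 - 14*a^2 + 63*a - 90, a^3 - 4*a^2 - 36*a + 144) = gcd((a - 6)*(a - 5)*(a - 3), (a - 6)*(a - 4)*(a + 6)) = a - 6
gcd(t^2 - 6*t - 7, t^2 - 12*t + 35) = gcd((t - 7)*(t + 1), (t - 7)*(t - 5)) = t - 7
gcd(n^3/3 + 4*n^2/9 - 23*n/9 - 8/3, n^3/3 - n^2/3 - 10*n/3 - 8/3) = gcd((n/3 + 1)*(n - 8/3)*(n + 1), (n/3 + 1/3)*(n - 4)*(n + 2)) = n + 1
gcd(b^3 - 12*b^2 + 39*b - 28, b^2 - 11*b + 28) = b^2 - 11*b + 28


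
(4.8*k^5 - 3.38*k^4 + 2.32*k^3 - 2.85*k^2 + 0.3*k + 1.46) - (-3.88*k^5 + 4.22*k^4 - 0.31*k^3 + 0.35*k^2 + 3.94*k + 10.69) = 8.68*k^5 - 7.6*k^4 + 2.63*k^3 - 3.2*k^2 - 3.64*k - 9.23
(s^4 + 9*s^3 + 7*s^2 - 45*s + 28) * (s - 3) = s^5 + 6*s^4 - 20*s^3 - 66*s^2 + 163*s - 84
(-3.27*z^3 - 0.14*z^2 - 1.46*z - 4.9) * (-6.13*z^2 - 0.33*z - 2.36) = 20.0451*z^5 + 1.9373*z^4 + 16.7132*z^3 + 30.8492*z^2 + 5.0626*z + 11.564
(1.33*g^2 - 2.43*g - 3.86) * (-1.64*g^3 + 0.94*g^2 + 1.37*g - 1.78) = -2.1812*g^5 + 5.2354*g^4 + 5.8683*g^3 - 9.3249*g^2 - 0.962800000000001*g + 6.8708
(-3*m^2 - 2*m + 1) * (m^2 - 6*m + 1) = -3*m^4 + 16*m^3 + 10*m^2 - 8*m + 1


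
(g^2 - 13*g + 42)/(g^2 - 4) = (g^2 - 13*g + 42)/(g^2 - 4)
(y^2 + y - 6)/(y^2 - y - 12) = (y - 2)/(y - 4)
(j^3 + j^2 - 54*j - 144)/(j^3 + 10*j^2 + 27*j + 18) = (j - 8)/(j + 1)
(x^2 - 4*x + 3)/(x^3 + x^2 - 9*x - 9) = (x - 1)/(x^2 + 4*x + 3)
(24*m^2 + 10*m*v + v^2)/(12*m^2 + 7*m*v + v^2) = (6*m + v)/(3*m + v)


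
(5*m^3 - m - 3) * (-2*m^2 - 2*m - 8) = -10*m^5 - 10*m^4 - 38*m^3 + 8*m^2 + 14*m + 24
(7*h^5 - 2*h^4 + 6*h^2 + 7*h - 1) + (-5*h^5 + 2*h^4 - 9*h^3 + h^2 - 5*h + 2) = 2*h^5 - 9*h^3 + 7*h^2 + 2*h + 1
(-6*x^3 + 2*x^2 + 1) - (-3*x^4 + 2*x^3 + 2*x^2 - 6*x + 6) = 3*x^4 - 8*x^3 + 6*x - 5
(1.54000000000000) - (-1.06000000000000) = 2.60000000000000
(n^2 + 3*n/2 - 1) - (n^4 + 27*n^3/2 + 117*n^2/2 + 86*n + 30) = -n^4 - 27*n^3/2 - 115*n^2/2 - 169*n/2 - 31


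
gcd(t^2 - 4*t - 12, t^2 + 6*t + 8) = t + 2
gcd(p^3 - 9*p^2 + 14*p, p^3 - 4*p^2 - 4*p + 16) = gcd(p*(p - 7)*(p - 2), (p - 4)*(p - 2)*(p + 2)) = p - 2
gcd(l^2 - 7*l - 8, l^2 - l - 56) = l - 8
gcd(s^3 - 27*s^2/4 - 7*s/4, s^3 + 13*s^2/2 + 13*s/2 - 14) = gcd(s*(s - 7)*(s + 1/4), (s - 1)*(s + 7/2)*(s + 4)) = 1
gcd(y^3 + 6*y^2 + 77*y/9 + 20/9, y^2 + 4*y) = y + 4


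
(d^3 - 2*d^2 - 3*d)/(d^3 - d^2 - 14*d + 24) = d*(d + 1)/(d^2 + 2*d - 8)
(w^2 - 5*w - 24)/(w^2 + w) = (w^2 - 5*w - 24)/(w*(w + 1))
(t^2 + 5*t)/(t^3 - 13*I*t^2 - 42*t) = (t + 5)/(t^2 - 13*I*t - 42)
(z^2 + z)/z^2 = (z + 1)/z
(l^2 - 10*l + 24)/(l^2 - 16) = (l - 6)/(l + 4)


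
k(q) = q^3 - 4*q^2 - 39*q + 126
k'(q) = 3*q^2 - 8*q - 39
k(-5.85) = 17.06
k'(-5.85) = 110.47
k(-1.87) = 178.40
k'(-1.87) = -13.55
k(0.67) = 98.38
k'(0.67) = -43.01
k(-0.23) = 134.75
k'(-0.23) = -37.00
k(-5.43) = 59.73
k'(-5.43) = 92.89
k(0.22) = 117.24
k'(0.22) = -40.61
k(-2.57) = 182.84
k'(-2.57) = 1.37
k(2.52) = 18.32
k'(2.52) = -40.11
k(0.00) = 126.00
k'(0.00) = -39.00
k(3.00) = 0.00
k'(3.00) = -36.00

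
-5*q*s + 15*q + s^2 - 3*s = (-5*q + s)*(s - 3)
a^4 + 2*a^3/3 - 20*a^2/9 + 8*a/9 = a*(a - 2/3)^2*(a + 2)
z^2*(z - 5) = z^3 - 5*z^2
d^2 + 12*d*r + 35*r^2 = (d + 5*r)*(d + 7*r)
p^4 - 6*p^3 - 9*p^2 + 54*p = p*(p - 6)*(p - 3)*(p + 3)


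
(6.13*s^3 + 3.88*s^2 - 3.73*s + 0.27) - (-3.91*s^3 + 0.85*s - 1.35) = 10.04*s^3 + 3.88*s^2 - 4.58*s + 1.62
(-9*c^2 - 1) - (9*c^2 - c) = -18*c^2 + c - 1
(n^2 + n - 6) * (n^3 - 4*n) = n^5 + n^4 - 10*n^3 - 4*n^2 + 24*n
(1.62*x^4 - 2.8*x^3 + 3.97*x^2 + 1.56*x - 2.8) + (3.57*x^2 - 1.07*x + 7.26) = 1.62*x^4 - 2.8*x^3 + 7.54*x^2 + 0.49*x + 4.46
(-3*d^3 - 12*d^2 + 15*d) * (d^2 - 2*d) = -3*d^5 - 6*d^4 + 39*d^3 - 30*d^2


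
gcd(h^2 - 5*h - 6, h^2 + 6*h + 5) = h + 1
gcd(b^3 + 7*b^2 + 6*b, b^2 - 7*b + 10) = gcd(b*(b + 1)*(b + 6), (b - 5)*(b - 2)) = 1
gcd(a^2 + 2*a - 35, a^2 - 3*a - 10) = a - 5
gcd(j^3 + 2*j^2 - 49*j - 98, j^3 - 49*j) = j^2 - 49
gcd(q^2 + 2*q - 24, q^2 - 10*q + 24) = q - 4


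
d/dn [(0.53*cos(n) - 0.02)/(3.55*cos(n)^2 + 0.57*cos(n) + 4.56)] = (1.8815*cos(n)^2 - 0.142*cos(n) - 2.4282)*sin(n)/(12.6025*cos(n)^4 + 4.047*cos(n)^3 + 32.7009*cos(n)^2 + 5.1984*cos(n) + 20.7936)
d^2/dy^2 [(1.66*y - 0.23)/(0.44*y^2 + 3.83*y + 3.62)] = ((0.88*y + 3.83)*(1.66*y - 0.23)*(1.76*y + 7.66) - (4.3824*y + 12.5132)*(0.44*y^2 + 3.83*y + 3.62))/(0.44*y^2 + 3.83*y + 3.62)^3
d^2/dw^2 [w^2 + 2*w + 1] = 2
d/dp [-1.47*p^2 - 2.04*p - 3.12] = -2.94*p - 2.04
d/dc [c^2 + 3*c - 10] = 2*c + 3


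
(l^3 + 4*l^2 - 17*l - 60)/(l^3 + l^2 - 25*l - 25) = (l^2 - l - 12)/(l^2 - 4*l - 5)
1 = 1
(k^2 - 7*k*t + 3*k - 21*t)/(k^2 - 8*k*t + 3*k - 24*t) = (-k + 7*t)/(-k + 8*t)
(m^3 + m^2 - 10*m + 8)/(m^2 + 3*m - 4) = m - 2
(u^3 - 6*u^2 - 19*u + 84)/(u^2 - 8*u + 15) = (u^2 - 3*u - 28)/(u - 5)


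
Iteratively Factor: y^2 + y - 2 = (y - 1)*(y + 2)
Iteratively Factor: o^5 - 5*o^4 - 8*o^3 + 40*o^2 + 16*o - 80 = (o - 2)*(o^4 - 3*o^3 - 14*o^2 + 12*o + 40) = (o - 5)*(o - 2)*(o^3 + 2*o^2 - 4*o - 8) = (o - 5)*(o - 2)^2*(o^2 + 4*o + 4) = (o - 5)*(o - 2)^2*(o + 2)*(o + 2)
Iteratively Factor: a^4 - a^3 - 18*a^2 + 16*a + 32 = (a + 4)*(a^3 - 5*a^2 + 2*a + 8) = (a + 1)*(a + 4)*(a^2 - 6*a + 8) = (a - 2)*(a + 1)*(a + 4)*(a - 4)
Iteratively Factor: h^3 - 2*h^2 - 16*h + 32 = (h - 2)*(h^2 - 16) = (h - 2)*(h + 4)*(h - 4)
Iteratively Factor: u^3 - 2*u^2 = (u)*(u^2 - 2*u) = u*(u - 2)*(u)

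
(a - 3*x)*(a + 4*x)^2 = a^3 + 5*a^2*x - 8*a*x^2 - 48*x^3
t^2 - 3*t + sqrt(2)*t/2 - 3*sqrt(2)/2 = (t - 3)*(t + sqrt(2)/2)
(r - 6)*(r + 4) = r^2 - 2*r - 24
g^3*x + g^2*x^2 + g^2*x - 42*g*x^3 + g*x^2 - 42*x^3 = (g - 6*x)*(g + 7*x)*(g*x + x)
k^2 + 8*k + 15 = (k + 3)*(k + 5)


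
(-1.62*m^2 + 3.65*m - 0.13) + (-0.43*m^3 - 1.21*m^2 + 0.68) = -0.43*m^3 - 2.83*m^2 + 3.65*m + 0.55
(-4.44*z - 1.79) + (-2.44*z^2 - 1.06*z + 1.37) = -2.44*z^2 - 5.5*z - 0.42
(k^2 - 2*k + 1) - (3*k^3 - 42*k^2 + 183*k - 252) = -3*k^3 + 43*k^2 - 185*k + 253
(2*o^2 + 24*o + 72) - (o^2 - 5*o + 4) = o^2 + 29*o + 68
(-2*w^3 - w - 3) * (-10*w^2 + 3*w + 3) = 20*w^5 - 6*w^4 + 4*w^3 + 27*w^2 - 12*w - 9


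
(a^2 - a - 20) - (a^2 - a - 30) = 10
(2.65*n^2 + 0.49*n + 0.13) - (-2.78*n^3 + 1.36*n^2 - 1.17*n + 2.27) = 2.78*n^3 + 1.29*n^2 + 1.66*n - 2.14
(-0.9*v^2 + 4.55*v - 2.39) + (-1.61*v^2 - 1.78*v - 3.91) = -2.51*v^2 + 2.77*v - 6.3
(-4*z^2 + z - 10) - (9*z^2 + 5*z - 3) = -13*z^2 - 4*z - 7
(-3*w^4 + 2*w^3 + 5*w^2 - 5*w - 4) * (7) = -21*w^4 + 14*w^3 + 35*w^2 - 35*w - 28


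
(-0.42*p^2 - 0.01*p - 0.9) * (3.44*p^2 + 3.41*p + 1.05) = -1.4448*p^4 - 1.4666*p^3 - 3.5711*p^2 - 3.0795*p - 0.945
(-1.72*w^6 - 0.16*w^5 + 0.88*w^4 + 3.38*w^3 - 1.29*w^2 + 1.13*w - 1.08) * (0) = 0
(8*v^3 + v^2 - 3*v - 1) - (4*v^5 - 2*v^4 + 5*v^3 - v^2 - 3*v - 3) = -4*v^5 + 2*v^4 + 3*v^3 + 2*v^2 + 2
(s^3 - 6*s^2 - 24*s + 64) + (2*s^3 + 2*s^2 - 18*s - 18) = 3*s^3 - 4*s^2 - 42*s + 46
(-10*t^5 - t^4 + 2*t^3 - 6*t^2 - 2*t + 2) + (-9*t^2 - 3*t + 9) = -10*t^5 - t^4 + 2*t^3 - 15*t^2 - 5*t + 11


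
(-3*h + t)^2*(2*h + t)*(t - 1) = 18*h^3*t - 18*h^3 - 3*h^2*t^2 + 3*h^2*t - 4*h*t^3 + 4*h*t^2 + t^4 - t^3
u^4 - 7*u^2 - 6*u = u*(u - 3)*(u + 1)*(u + 2)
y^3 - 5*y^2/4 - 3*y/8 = y*(y - 3/2)*(y + 1/4)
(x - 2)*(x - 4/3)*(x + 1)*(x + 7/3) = x^4 - 55*x^2/9 + 10*x/9 + 56/9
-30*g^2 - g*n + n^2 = (-6*g + n)*(5*g + n)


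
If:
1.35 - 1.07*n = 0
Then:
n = 1.26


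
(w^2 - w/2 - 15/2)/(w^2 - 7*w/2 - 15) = (w - 3)/(w - 6)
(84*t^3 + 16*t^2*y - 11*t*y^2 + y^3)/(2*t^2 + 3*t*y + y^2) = (42*t^2 - 13*t*y + y^2)/(t + y)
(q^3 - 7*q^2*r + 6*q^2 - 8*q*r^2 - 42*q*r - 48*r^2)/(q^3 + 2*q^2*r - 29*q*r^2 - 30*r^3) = (q^2 - 8*q*r + 6*q - 48*r)/(q^2 + q*r - 30*r^2)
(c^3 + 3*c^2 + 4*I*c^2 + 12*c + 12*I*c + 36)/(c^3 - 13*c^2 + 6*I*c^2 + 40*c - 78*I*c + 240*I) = (c^2 + c*(3 - 2*I) - 6*I)/(c^2 - 13*c + 40)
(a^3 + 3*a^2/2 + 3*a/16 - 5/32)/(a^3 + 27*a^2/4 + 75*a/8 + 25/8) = (a - 1/4)/(a + 5)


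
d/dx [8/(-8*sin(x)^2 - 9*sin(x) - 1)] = 8*(16*sin(x) + 9)*cos(x)/(8*sin(x)^2 + 9*sin(x) + 1)^2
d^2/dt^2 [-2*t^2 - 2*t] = -4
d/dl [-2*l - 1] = -2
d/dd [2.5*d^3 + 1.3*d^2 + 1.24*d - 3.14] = 7.5*d^2 + 2.6*d + 1.24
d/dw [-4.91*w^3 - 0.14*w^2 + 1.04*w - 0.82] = -14.73*w^2 - 0.28*w + 1.04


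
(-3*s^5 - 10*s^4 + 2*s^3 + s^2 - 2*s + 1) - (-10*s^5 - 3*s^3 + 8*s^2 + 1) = 7*s^5 - 10*s^4 + 5*s^3 - 7*s^2 - 2*s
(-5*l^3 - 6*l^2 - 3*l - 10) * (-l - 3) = 5*l^4 + 21*l^3 + 21*l^2 + 19*l + 30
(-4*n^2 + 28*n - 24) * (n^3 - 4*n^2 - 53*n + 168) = -4*n^5 + 44*n^4 + 76*n^3 - 2060*n^2 + 5976*n - 4032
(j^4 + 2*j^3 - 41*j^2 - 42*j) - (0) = j^4 + 2*j^3 - 41*j^2 - 42*j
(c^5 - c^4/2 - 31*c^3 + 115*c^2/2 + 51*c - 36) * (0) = 0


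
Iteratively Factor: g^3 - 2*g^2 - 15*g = (g + 3)*(g^2 - 5*g) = g*(g + 3)*(g - 5)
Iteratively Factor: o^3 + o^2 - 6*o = (o - 2)*(o^2 + 3*o) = o*(o - 2)*(o + 3)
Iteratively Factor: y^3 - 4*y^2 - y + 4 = (y - 4)*(y^2 - 1) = (y - 4)*(y + 1)*(y - 1)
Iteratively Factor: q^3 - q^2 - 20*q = (q)*(q^2 - q - 20) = q*(q - 5)*(q + 4)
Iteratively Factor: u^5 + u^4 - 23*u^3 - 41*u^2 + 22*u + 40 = (u + 1)*(u^4 - 23*u^2 - 18*u + 40) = (u + 1)*(u + 2)*(u^3 - 2*u^2 - 19*u + 20) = (u - 5)*(u + 1)*(u + 2)*(u^2 + 3*u - 4) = (u - 5)*(u - 1)*(u + 1)*(u + 2)*(u + 4)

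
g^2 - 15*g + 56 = (g - 8)*(g - 7)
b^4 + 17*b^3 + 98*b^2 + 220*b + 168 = (b + 2)^2*(b + 6)*(b + 7)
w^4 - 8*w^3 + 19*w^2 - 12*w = w*(w - 4)*(w - 3)*(w - 1)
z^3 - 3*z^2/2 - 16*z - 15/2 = (z - 5)*(z + 1/2)*(z + 3)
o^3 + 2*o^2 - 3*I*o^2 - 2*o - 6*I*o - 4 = (o + 2)*(o - 2*I)*(o - I)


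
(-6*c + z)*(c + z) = -6*c^2 - 5*c*z + z^2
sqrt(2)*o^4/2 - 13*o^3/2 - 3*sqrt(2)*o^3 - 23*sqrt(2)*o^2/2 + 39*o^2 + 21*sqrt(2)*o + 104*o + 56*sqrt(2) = (o - 8)*(o + 2)*(o - 7*sqrt(2))*(sqrt(2)*o/2 + 1/2)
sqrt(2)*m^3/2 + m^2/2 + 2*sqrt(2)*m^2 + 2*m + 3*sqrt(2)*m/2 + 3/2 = (m + 1)*(m + 3)*(sqrt(2)*m/2 + 1/2)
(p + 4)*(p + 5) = p^2 + 9*p + 20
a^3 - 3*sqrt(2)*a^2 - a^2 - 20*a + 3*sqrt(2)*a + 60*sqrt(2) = (a - 5)*(a + 4)*(a - 3*sqrt(2))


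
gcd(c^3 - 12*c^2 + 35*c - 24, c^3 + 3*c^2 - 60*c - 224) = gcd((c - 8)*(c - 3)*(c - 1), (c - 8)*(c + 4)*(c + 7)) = c - 8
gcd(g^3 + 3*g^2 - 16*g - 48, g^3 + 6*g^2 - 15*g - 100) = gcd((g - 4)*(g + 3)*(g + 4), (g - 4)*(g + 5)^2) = g - 4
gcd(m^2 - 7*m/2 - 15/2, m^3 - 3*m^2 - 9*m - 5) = m - 5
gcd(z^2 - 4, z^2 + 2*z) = z + 2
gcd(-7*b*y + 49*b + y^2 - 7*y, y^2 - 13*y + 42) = y - 7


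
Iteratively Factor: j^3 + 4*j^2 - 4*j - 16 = (j + 2)*(j^2 + 2*j - 8) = (j - 2)*(j + 2)*(j + 4)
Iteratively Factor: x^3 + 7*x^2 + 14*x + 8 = (x + 4)*(x^2 + 3*x + 2) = (x + 2)*(x + 4)*(x + 1)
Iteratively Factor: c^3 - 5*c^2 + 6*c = (c - 3)*(c^2 - 2*c) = (c - 3)*(c - 2)*(c)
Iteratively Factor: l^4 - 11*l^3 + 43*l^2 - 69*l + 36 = (l - 3)*(l^3 - 8*l^2 + 19*l - 12) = (l - 3)*(l - 1)*(l^2 - 7*l + 12) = (l - 4)*(l - 3)*(l - 1)*(l - 3)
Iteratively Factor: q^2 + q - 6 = (q + 3)*(q - 2)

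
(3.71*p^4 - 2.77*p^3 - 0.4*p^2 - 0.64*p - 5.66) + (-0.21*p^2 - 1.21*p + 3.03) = 3.71*p^4 - 2.77*p^3 - 0.61*p^2 - 1.85*p - 2.63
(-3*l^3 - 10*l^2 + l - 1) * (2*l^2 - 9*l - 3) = -6*l^5 + 7*l^4 + 101*l^3 + 19*l^2 + 6*l + 3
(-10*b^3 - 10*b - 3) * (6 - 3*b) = 30*b^4 - 60*b^3 + 30*b^2 - 51*b - 18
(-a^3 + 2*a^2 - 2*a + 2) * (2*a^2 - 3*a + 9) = -2*a^5 + 7*a^4 - 19*a^3 + 28*a^2 - 24*a + 18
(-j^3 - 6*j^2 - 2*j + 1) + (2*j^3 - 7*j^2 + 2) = j^3 - 13*j^2 - 2*j + 3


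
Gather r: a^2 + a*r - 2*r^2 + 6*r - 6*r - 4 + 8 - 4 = a^2 + a*r - 2*r^2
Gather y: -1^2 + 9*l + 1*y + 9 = 9*l + y + 8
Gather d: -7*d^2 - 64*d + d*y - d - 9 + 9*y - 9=-7*d^2 + d*(y - 65) + 9*y - 18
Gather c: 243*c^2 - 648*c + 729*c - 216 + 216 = 243*c^2 + 81*c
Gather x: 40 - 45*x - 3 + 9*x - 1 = 36 - 36*x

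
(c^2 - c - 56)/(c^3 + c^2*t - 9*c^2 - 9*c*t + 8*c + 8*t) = (c + 7)/(c^2 + c*t - c - t)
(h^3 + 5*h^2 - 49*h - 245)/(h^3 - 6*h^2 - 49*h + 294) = (h + 5)/(h - 6)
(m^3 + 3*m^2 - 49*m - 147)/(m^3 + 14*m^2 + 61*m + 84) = (m - 7)/(m + 4)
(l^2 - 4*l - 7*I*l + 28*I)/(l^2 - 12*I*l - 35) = (l - 4)/(l - 5*I)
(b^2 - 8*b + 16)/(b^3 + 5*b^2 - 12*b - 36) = (b^2 - 8*b + 16)/(b^3 + 5*b^2 - 12*b - 36)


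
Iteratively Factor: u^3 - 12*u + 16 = (u - 2)*(u^2 + 2*u - 8) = (u - 2)*(u + 4)*(u - 2)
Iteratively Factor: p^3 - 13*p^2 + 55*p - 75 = (p - 5)*(p^2 - 8*p + 15) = (p - 5)^2*(p - 3)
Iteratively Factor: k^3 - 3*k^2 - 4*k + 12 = (k - 2)*(k^2 - k - 6) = (k - 3)*(k - 2)*(k + 2)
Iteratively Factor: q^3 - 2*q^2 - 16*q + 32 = (q - 4)*(q^2 + 2*q - 8) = (q - 4)*(q - 2)*(q + 4)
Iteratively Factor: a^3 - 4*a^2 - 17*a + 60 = (a - 5)*(a^2 + a - 12) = (a - 5)*(a + 4)*(a - 3)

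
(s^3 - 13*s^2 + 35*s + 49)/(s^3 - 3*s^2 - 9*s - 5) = (s^2 - 14*s + 49)/(s^2 - 4*s - 5)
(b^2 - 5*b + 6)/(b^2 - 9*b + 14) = (b - 3)/(b - 7)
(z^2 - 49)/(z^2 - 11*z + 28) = (z + 7)/(z - 4)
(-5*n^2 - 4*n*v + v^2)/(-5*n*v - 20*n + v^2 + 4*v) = (n + v)/(v + 4)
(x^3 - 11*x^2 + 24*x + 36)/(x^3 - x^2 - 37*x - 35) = (x^2 - 12*x + 36)/(x^2 - 2*x - 35)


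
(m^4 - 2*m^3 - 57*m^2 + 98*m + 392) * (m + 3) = m^5 + m^4 - 63*m^3 - 73*m^2 + 686*m + 1176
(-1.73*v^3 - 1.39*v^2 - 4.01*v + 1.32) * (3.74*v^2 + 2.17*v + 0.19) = -6.4702*v^5 - 8.9527*v^4 - 18.3424*v^3 - 4.029*v^2 + 2.1025*v + 0.2508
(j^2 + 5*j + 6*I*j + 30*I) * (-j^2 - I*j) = -j^4 - 5*j^3 - 7*I*j^3 + 6*j^2 - 35*I*j^2 + 30*j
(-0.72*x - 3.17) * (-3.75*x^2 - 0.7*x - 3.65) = 2.7*x^3 + 12.3915*x^2 + 4.847*x + 11.5705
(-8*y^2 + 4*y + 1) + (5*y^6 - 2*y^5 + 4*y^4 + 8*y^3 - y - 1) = 5*y^6 - 2*y^5 + 4*y^4 + 8*y^3 - 8*y^2 + 3*y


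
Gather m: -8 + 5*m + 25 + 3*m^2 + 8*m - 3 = 3*m^2 + 13*m + 14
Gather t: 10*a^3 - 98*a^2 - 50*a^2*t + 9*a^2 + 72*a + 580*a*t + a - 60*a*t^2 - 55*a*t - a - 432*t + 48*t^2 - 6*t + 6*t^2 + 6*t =10*a^3 - 89*a^2 + 72*a + t^2*(54 - 60*a) + t*(-50*a^2 + 525*a - 432)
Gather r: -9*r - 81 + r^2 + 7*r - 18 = r^2 - 2*r - 99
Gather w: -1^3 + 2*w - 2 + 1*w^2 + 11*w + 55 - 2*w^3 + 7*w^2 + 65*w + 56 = -2*w^3 + 8*w^2 + 78*w + 108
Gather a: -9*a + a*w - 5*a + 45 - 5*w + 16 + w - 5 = a*(w - 14) - 4*w + 56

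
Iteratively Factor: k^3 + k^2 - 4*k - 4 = (k + 1)*(k^2 - 4) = (k - 2)*(k + 1)*(k + 2)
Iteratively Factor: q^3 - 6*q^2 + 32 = (q + 2)*(q^2 - 8*q + 16) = (q - 4)*(q + 2)*(q - 4)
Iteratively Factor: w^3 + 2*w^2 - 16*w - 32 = (w - 4)*(w^2 + 6*w + 8) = (w - 4)*(w + 2)*(w + 4)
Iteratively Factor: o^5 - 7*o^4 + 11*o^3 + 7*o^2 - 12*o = (o)*(o^4 - 7*o^3 + 11*o^2 + 7*o - 12) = o*(o - 3)*(o^3 - 4*o^2 - o + 4) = o*(o - 4)*(o - 3)*(o^2 - 1) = o*(o - 4)*(o - 3)*(o + 1)*(o - 1)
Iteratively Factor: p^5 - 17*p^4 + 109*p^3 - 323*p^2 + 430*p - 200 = (p - 5)*(p^4 - 12*p^3 + 49*p^2 - 78*p + 40) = (p - 5)*(p - 4)*(p^3 - 8*p^2 + 17*p - 10) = (p - 5)*(p - 4)*(p - 2)*(p^2 - 6*p + 5) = (p - 5)*(p - 4)*(p - 2)*(p - 1)*(p - 5)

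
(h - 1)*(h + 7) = h^2 + 6*h - 7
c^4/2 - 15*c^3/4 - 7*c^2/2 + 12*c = c*(c/2 + 1)*(c - 8)*(c - 3/2)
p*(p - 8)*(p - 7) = p^3 - 15*p^2 + 56*p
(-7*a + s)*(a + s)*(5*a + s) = -35*a^3 - 37*a^2*s - a*s^2 + s^3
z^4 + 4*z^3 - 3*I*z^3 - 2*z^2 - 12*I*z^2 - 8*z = z*(z + 4)*(z - 2*I)*(z - I)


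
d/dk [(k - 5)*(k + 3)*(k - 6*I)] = 3*k^2 + k*(-4 - 12*I) - 15 + 12*I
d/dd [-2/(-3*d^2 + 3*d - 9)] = 2*(1 - 2*d)/(3*(d^2 - d + 3)^2)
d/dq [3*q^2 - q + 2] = 6*q - 1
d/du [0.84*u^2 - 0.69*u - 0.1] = 1.68*u - 0.69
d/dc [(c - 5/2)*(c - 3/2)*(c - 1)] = 3*c^2 - 10*c + 31/4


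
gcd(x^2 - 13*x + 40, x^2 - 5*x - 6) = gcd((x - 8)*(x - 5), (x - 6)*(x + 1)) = 1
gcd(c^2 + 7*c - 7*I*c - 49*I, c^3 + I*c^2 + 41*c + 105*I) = c - 7*I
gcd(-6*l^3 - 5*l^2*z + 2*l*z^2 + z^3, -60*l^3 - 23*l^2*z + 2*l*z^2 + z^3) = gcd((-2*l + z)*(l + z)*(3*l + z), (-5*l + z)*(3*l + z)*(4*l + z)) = 3*l + z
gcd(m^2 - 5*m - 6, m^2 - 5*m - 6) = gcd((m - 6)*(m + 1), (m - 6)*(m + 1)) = m^2 - 5*m - 6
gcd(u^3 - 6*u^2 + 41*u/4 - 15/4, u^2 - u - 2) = 1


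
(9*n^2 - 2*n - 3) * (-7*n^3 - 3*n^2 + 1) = -63*n^5 - 13*n^4 + 27*n^3 + 18*n^2 - 2*n - 3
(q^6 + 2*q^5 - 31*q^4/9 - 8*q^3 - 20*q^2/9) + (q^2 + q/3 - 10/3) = q^6 + 2*q^5 - 31*q^4/9 - 8*q^3 - 11*q^2/9 + q/3 - 10/3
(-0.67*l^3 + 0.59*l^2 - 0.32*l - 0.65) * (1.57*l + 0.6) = -1.0519*l^4 + 0.5243*l^3 - 0.1484*l^2 - 1.2125*l - 0.39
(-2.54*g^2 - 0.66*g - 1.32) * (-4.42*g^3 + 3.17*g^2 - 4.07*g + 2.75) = 11.2268*g^5 - 5.1346*g^4 + 14.08*g^3 - 8.4832*g^2 + 3.5574*g - 3.63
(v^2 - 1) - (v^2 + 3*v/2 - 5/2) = 3/2 - 3*v/2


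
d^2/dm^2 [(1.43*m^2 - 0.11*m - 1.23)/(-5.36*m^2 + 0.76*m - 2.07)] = (5.6843418860808e-14*m^4 - 5.32998400000001*m^3 + 307.221264*m^2 - 37.386*m - 37.782006)/(153.990656*m^6 - 65.503488*m^5 + 187.698624*m^4 - 51.033088*m^3 + 72.488088*m^2 - 9.769572*m + 8.869743)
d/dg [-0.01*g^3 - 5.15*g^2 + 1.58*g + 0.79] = -0.03*g^2 - 10.3*g + 1.58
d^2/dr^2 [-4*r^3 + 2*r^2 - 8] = 4 - 24*r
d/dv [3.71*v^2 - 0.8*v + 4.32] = 7.42*v - 0.8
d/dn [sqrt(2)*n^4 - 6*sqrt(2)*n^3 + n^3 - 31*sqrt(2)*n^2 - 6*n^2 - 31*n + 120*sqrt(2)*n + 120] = 4*sqrt(2)*n^3 - 18*sqrt(2)*n^2 + 3*n^2 - 62*sqrt(2)*n - 12*n - 31 + 120*sqrt(2)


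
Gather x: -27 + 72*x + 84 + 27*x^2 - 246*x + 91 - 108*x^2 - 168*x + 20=-81*x^2 - 342*x + 168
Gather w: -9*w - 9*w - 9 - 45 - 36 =-18*w - 90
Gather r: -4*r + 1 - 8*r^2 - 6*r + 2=-8*r^2 - 10*r + 3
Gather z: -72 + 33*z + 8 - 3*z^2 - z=-3*z^2 + 32*z - 64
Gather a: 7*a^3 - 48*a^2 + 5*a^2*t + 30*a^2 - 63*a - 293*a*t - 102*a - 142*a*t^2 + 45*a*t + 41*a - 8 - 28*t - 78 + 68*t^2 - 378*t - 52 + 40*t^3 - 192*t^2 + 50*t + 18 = 7*a^3 + a^2*(5*t - 18) + a*(-142*t^2 - 248*t - 124) + 40*t^3 - 124*t^2 - 356*t - 120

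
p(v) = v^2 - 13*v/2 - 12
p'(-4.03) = -14.56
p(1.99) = -20.97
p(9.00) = 10.50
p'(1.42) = -3.66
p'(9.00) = 11.50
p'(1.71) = -3.08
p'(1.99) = -2.52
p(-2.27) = 7.91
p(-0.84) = -5.83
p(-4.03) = 30.44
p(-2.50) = 10.50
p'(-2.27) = -11.04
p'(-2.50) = -11.50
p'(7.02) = 7.54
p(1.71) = -20.19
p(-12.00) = 210.00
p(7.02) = -8.35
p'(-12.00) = -30.50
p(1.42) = -19.21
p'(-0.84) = -8.18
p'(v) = 2*v - 13/2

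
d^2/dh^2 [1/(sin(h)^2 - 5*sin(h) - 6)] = (-4*sin(h)^3 + 19*sin(h)^2 - 62*sin(h) + 62)/((sin(h) - 6)^3*(sin(h) + 1)^2)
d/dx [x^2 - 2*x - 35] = 2*x - 2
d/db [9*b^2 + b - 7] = 18*b + 1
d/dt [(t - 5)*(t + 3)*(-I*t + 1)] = -3*I*t^2 + t*(2 + 4*I) - 2 + 15*I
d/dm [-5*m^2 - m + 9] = -10*m - 1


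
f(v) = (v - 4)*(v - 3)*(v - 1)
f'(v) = (v - 4)*(v - 3) + (v - 4)*(v - 1) + (v - 3)*(v - 1)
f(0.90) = -0.65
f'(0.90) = 7.03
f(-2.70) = -141.30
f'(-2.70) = 84.07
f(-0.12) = -14.40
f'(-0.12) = 20.96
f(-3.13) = -180.51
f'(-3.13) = 98.47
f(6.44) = 45.66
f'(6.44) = 40.38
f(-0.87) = -35.24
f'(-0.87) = 35.19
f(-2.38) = -116.02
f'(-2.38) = 74.07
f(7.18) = 82.15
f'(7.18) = 58.78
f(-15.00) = -5472.00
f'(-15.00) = 934.00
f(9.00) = 240.00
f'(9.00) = 118.00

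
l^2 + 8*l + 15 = (l + 3)*(l + 5)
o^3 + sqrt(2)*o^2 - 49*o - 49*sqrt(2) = (o - 7)*(o + 7)*(o + sqrt(2))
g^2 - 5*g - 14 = (g - 7)*(g + 2)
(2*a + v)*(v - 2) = 2*a*v - 4*a + v^2 - 2*v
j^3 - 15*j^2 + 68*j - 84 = (j - 7)*(j - 6)*(j - 2)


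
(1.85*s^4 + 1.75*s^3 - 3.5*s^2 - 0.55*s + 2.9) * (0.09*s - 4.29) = 0.1665*s^5 - 7.779*s^4 - 7.8225*s^3 + 14.9655*s^2 + 2.6205*s - 12.441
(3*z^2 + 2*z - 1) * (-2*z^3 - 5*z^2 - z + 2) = -6*z^5 - 19*z^4 - 11*z^3 + 9*z^2 + 5*z - 2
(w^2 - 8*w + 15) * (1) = w^2 - 8*w + 15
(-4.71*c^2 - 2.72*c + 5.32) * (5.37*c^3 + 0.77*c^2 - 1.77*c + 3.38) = -25.2927*c^5 - 18.2331*c^4 + 34.8107*c^3 - 7.009*c^2 - 18.61*c + 17.9816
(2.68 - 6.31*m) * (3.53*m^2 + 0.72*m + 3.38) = -22.2743*m^3 + 4.9172*m^2 - 19.3982*m + 9.0584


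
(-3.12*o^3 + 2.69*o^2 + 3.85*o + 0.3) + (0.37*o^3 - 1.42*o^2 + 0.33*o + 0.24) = -2.75*o^3 + 1.27*o^2 + 4.18*o + 0.54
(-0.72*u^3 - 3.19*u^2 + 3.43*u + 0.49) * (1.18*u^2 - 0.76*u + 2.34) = -0.8496*u^5 - 3.217*u^4 + 4.787*u^3 - 9.4932*u^2 + 7.6538*u + 1.1466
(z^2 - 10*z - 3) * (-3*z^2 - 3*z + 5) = -3*z^4 + 27*z^3 + 44*z^2 - 41*z - 15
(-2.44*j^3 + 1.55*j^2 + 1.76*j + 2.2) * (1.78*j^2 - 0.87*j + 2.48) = -4.3432*j^5 + 4.8818*j^4 - 4.2669*j^3 + 6.2288*j^2 + 2.4508*j + 5.456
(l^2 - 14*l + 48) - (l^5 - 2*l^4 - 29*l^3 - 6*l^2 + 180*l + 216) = -l^5 + 2*l^4 + 29*l^3 + 7*l^2 - 194*l - 168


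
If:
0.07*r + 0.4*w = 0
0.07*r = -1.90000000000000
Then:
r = -27.14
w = 4.75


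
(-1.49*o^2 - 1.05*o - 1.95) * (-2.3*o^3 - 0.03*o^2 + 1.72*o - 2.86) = 3.427*o^5 + 2.4597*o^4 + 1.9537*o^3 + 2.5139*o^2 - 0.351*o + 5.577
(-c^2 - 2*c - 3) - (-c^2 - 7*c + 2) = 5*c - 5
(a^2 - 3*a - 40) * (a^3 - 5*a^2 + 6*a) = a^5 - 8*a^4 - 19*a^3 + 182*a^2 - 240*a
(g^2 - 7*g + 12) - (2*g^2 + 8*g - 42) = -g^2 - 15*g + 54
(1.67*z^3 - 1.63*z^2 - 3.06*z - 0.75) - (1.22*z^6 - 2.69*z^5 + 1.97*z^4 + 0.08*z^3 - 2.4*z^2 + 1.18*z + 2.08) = -1.22*z^6 + 2.69*z^5 - 1.97*z^4 + 1.59*z^3 + 0.77*z^2 - 4.24*z - 2.83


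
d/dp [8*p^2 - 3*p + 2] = 16*p - 3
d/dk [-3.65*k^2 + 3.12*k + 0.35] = 3.12 - 7.3*k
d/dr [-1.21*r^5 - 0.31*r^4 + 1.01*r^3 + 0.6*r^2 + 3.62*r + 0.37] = -6.05*r^4 - 1.24*r^3 + 3.03*r^2 + 1.2*r + 3.62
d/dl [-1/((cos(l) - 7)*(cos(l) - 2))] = (9 - 2*cos(l))*sin(l)/((cos(l) - 7)^2*(cos(l) - 2)^2)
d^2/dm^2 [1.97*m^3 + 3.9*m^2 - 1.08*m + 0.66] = 11.82*m + 7.8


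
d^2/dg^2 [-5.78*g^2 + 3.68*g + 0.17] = -11.5600000000000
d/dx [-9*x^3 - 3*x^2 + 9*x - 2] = -27*x^2 - 6*x + 9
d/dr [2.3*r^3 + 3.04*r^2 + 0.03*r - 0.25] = 6.9*r^2 + 6.08*r + 0.03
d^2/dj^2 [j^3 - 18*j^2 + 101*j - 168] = 6*j - 36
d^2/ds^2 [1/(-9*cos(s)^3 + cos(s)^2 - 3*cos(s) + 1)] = ((-39*cos(s) + 8*cos(2*s) - 81*cos(3*s))*(9*cos(s)^3 - cos(s)^2 + 3*cos(s) - 1)/4 - 2*(27*cos(s)^2 - 2*cos(s) + 3)^2*sin(s)^2)/(9*cos(s)^3 - cos(s)^2 + 3*cos(s) - 1)^3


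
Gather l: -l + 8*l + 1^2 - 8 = 7*l - 7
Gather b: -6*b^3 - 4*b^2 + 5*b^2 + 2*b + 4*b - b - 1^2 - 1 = -6*b^3 + b^2 + 5*b - 2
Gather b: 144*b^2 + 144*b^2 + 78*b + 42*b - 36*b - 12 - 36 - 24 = 288*b^2 + 84*b - 72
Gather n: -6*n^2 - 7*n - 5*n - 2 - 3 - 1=-6*n^2 - 12*n - 6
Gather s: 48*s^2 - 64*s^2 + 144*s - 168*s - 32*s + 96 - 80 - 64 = -16*s^2 - 56*s - 48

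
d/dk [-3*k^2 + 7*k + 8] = 7 - 6*k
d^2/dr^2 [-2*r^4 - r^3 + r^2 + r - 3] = -24*r^2 - 6*r + 2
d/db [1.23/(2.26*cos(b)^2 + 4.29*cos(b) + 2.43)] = (5.5596*cos(b) + 5.2767)*sin(b)/(2.26*cos(b)^2 + 4.29*cos(b) + 2.43)^2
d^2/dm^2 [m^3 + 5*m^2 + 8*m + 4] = 6*m + 10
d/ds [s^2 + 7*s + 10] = 2*s + 7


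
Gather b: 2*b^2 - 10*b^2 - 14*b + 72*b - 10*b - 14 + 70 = -8*b^2 + 48*b + 56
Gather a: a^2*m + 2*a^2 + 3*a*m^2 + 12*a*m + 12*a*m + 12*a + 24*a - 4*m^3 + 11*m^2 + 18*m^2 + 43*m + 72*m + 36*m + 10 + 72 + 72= a^2*(m + 2) + a*(3*m^2 + 24*m + 36) - 4*m^3 + 29*m^2 + 151*m + 154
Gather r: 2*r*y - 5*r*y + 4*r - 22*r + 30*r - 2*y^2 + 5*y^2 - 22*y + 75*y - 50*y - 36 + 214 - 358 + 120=r*(12 - 3*y) + 3*y^2 + 3*y - 60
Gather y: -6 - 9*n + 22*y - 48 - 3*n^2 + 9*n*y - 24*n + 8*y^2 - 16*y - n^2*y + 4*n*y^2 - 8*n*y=-3*n^2 - 33*n + y^2*(4*n + 8) + y*(-n^2 + n + 6) - 54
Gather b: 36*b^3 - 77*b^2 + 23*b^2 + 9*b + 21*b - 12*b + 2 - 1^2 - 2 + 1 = 36*b^3 - 54*b^2 + 18*b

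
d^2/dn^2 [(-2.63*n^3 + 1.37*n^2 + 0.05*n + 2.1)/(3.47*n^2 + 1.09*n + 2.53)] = (-4.26325641456066e-14*n^4 + 30.769248*n^3 + 36.034632*n^2 - 55.982952*n - 14.619504)/(41.781923*n^6 + 39.373743*n^5 + 103.758552*n^4 + 58.710343*n^3 + 75.651048*n^2 + 20.930943*n + 16.194277)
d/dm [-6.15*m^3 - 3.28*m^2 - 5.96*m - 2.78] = -18.45*m^2 - 6.56*m - 5.96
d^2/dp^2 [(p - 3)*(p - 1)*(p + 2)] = 6*p - 4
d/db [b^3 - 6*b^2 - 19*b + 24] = 3*b^2 - 12*b - 19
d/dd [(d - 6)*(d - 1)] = 2*d - 7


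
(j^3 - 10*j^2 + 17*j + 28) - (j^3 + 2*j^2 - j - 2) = -12*j^2 + 18*j + 30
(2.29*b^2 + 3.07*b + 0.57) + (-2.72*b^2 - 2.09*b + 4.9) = -0.43*b^2 + 0.98*b + 5.47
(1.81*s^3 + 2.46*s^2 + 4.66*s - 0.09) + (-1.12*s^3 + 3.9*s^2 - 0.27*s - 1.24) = 0.69*s^3 + 6.36*s^2 + 4.39*s - 1.33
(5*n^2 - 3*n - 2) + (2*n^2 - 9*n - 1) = 7*n^2 - 12*n - 3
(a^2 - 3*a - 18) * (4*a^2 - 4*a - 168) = 4*a^4 - 16*a^3 - 228*a^2 + 576*a + 3024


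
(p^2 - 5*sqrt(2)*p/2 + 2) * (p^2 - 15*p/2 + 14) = p^4 - 15*p^3/2 - 5*sqrt(2)*p^3/2 + 16*p^2 + 75*sqrt(2)*p^2/4 - 35*sqrt(2)*p - 15*p + 28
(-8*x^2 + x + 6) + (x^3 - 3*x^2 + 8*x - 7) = x^3 - 11*x^2 + 9*x - 1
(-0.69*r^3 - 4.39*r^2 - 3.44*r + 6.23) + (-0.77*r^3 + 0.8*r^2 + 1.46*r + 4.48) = -1.46*r^3 - 3.59*r^2 - 1.98*r + 10.71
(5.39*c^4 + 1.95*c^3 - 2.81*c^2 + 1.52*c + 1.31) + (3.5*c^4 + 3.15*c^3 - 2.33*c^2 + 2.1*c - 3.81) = 8.89*c^4 + 5.1*c^3 - 5.14*c^2 + 3.62*c - 2.5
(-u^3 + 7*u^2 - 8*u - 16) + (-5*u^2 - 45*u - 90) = -u^3 + 2*u^2 - 53*u - 106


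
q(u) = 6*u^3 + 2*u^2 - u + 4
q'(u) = 18*u^2 + 4*u - 1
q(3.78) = 352.86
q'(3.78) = 271.31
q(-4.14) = -383.33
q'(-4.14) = 290.95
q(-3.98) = -338.61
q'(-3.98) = 268.21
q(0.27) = 3.99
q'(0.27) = 1.39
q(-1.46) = -8.95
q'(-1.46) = 31.53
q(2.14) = 69.82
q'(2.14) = 89.99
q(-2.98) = -134.04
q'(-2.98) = 146.93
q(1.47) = 25.91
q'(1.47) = 43.78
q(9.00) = 4531.00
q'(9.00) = 1493.00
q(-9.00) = -4199.00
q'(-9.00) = 1421.00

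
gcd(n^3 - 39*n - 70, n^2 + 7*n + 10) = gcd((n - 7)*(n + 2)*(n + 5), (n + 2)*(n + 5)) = n^2 + 7*n + 10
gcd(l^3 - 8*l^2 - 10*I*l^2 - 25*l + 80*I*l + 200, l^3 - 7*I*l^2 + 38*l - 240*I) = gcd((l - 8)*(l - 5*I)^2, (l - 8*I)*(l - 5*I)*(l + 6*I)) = l - 5*I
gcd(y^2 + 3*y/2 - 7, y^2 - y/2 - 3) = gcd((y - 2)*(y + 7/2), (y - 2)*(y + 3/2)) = y - 2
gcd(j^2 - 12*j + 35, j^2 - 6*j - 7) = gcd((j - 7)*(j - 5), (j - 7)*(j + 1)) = j - 7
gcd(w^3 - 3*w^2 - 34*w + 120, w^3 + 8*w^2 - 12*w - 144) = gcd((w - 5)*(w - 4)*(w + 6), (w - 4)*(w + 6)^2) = w^2 + 2*w - 24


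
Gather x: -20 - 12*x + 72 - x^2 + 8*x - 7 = -x^2 - 4*x + 45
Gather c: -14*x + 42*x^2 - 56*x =42*x^2 - 70*x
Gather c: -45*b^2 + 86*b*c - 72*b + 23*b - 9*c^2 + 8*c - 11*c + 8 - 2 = -45*b^2 - 49*b - 9*c^2 + c*(86*b - 3) + 6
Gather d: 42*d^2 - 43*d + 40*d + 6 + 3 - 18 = 42*d^2 - 3*d - 9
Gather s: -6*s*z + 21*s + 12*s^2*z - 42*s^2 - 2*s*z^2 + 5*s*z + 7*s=s^2*(12*z - 42) + s*(-2*z^2 - z + 28)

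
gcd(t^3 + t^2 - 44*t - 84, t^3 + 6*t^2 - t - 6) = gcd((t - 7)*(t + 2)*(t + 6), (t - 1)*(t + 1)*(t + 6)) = t + 6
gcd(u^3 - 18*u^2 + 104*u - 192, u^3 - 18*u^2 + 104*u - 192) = u^3 - 18*u^2 + 104*u - 192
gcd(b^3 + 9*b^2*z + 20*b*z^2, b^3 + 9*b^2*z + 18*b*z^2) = b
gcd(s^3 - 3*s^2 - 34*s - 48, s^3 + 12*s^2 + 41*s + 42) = s^2 + 5*s + 6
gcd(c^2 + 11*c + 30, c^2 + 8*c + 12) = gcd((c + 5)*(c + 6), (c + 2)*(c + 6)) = c + 6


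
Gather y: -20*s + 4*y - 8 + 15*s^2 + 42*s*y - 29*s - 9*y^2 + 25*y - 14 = 15*s^2 - 49*s - 9*y^2 + y*(42*s + 29) - 22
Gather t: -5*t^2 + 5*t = -5*t^2 + 5*t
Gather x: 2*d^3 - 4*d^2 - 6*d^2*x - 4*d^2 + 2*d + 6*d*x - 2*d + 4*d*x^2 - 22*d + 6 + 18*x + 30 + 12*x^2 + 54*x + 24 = 2*d^3 - 8*d^2 - 22*d + x^2*(4*d + 12) + x*(-6*d^2 + 6*d + 72) + 60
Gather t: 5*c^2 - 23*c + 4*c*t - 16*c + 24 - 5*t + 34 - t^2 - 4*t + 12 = 5*c^2 - 39*c - t^2 + t*(4*c - 9) + 70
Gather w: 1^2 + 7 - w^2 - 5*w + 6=-w^2 - 5*w + 14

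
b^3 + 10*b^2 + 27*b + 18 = (b + 1)*(b + 3)*(b + 6)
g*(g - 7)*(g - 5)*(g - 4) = g^4 - 16*g^3 + 83*g^2 - 140*g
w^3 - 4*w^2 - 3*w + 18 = (w - 3)^2*(w + 2)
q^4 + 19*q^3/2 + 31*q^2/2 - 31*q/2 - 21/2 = (q - 1)*(q + 1/2)*(q + 3)*(q + 7)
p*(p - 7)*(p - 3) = p^3 - 10*p^2 + 21*p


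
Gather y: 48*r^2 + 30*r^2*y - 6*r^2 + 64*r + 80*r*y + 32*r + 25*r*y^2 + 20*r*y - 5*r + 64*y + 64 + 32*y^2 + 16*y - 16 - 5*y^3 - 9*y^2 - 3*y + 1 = 42*r^2 + 91*r - 5*y^3 + y^2*(25*r + 23) + y*(30*r^2 + 100*r + 77) + 49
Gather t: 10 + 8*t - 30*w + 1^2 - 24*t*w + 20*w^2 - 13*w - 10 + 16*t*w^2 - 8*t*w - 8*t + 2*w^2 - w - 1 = t*(16*w^2 - 32*w) + 22*w^2 - 44*w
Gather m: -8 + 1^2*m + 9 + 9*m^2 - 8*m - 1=9*m^2 - 7*m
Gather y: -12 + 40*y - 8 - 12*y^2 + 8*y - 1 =-12*y^2 + 48*y - 21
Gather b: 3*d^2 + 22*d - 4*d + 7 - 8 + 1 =3*d^2 + 18*d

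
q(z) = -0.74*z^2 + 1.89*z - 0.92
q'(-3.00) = 6.33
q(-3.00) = -13.25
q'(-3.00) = 6.33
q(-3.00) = -13.25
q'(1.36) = -0.12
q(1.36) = 0.28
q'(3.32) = -3.02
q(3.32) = -2.80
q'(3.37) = -3.10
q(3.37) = -2.95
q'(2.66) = -2.05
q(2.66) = -1.13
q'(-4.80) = 8.99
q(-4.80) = -27.04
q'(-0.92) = 3.25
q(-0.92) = -3.29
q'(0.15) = 1.67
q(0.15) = -0.65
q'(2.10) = -1.22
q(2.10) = -0.21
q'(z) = 1.89 - 1.48*z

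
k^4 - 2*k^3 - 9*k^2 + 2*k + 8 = (k - 4)*(k - 1)*(k + 1)*(k + 2)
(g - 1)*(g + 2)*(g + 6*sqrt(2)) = g^3 + g^2 + 6*sqrt(2)*g^2 - 2*g + 6*sqrt(2)*g - 12*sqrt(2)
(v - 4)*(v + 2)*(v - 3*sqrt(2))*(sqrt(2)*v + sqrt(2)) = sqrt(2)*v^4 - 6*v^3 - sqrt(2)*v^3 - 10*sqrt(2)*v^2 + 6*v^2 - 8*sqrt(2)*v + 60*v + 48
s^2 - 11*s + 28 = (s - 7)*(s - 4)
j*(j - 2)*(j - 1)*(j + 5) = j^4 + 2*j^3 - 13*j^2 + 10*j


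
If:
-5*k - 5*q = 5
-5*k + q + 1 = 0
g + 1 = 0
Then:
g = -1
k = 0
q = -1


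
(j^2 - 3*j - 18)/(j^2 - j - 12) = (j - 6)/(j - 4)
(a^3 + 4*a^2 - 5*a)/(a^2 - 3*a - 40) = a*(a - 1)/(a - 8)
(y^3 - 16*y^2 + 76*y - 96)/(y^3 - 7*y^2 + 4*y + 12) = (y - 8)/(y + 1)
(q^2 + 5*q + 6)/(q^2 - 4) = (q + 3)/(q - 2)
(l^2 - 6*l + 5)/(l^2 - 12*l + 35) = (l - 1)/(l - 7)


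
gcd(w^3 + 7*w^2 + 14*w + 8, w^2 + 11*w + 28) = w + 4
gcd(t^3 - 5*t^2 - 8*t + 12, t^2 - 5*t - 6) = t - 6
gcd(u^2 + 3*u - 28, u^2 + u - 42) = u + 7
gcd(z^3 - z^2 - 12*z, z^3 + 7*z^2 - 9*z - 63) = z + 3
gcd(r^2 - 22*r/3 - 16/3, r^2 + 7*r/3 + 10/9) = r + 2/3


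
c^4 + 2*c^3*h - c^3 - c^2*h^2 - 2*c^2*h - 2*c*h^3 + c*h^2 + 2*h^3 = (c - 1)*(c - h)*(c + h)*(c + 2*h)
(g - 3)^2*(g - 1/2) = g^3 - 13*g^2/2 + 12*g - 9/2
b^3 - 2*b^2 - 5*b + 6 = (b - 3)*(b - 1)*(b + 2)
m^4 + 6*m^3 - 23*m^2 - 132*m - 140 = (m - 5)*(m + 2)^2*(m + 7)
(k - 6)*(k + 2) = k^2 - 4*k - 12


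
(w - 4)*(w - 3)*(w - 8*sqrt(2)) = w^3 - 8*sqrt(2)*w^2 - 7*w^2 + 12*w + 56*sqrt(2)*w - 96*sqrt(2)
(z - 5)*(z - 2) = z^2 - 7*z + 10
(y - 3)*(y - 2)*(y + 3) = y^3 - 2*y^2 - 9*y + 18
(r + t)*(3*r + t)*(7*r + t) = 21*r^3 + 31*r^2*t + 11*r*t^2 + t^3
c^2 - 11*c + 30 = (c - 6)*(c - 5)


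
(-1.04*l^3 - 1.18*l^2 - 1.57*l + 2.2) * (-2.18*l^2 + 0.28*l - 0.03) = 2.2672*l^5 + 2.2812*l^4 + 3.1234*l^3 - 5.2002*l^2 + 0.6631*l - 0.066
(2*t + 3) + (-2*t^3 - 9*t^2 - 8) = -2*t^3 - 9*t^2 + 2*t - 5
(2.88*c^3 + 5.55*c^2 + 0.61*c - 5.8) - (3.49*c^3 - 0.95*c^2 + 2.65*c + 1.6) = -0.61*c^3 + 6.5*c^2 - 2.04*c - 7.4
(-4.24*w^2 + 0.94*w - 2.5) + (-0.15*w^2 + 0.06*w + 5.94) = -4.39*w^2 + 1.0*w + 3.44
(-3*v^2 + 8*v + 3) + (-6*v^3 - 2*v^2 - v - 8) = -6*v^3 - 5*v^2 + 7*v - 5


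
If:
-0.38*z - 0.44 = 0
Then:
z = -1.16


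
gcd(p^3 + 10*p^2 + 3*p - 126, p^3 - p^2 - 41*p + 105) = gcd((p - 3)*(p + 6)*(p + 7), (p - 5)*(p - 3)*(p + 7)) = p^2 + 4*p - 21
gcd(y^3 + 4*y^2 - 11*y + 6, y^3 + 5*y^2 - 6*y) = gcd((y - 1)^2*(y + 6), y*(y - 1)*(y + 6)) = y^2 + 5*y - 6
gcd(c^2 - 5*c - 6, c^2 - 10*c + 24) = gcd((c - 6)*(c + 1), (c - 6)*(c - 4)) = c - 6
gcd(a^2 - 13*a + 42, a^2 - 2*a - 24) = a - 6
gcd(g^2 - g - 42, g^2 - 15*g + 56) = g - 7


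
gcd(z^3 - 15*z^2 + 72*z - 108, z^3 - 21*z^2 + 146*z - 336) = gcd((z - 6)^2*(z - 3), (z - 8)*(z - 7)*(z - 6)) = z - 6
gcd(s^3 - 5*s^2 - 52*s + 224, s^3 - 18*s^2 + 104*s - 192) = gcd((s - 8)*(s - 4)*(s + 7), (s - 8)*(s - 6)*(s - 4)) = s^2 - 12*s + 32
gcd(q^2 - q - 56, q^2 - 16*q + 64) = q - 8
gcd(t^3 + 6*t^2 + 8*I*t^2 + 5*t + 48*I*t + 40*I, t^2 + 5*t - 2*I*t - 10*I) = t + 5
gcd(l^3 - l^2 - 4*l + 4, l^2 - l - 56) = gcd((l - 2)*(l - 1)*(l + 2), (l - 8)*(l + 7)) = 1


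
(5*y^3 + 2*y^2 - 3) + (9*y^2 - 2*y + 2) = 5*y^3 + 11*y^2 - 2*y - 1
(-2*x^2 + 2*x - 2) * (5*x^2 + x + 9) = -10*x^4 + 8*x^3 - 26*x^2 + 16*x - 18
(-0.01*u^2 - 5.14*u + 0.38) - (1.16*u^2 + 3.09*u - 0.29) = -1.17*u^2 - 8.23*u + 0.67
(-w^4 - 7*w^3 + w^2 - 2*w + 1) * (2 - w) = w^5 + 5*w^4 - 15*w^3 + 4*w^2 - 5*w + 2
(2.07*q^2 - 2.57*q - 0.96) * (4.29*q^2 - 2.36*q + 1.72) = 8.8803*q^4 - 15.9105*q^3 + 5.5072*q^2 - 2.1548*q - 1.6512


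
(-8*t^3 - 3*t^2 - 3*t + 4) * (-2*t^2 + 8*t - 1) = 16*t^5 - 58*t^4 - 10*t^3 - 29*t^2 + 35*t - 4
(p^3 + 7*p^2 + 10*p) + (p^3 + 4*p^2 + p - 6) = 2*p^3 + 11*p^2 + 11*p - 6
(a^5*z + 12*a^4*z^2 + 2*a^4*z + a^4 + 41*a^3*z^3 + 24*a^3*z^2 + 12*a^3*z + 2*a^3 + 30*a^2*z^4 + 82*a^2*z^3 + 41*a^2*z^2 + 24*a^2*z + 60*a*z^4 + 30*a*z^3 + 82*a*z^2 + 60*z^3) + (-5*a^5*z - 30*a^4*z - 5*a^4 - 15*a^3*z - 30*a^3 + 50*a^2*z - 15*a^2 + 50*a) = -4*a^5*z + 12*a^4*z^2 - 28*a^4*z - 4*a^4 + 41*a^3*z^3 + 24*a^3*z^2 - 3*a^3*z - 28*a^3 + 30*a^2*z^4 + 82*a^2*z^3 + 41*a^2*z^2 + 74*a^2*z - 15*a^2 + 60*a*z^4 + 30*a*z^3 + 82*a*z^2 + 50*a + 60*z^3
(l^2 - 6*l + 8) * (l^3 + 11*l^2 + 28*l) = l^5 + 5*l^4 - 30*l^3 - 80*l^2 + 224*l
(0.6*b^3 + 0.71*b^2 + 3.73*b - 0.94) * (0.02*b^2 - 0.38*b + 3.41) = 0.012*b^5 - 0.2138*b^4 + 1.8508*b^3 + 0.9849*b^2 + 13.0765*b - 3.2054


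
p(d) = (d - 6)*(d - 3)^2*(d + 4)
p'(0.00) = 126.00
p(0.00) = -216.00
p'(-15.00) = -18684.00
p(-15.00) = 74844.00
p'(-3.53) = -327.83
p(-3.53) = -190.99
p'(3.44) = -15.82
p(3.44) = -3.69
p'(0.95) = 102.07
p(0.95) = -105.05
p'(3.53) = -18.29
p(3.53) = -5.22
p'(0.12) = 124.94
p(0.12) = -200.94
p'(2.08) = 45.68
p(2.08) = -20.17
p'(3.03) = -1.25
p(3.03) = -0.02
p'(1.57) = 72.90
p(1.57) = -50.46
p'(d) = (d - 6)*(d - 3)^2 + (d - 6)*(d + 4)*(2*d - 6) + (d - 3)^2*(d + 4) = 4*d^3 - 24*d^2 - 6*d + 126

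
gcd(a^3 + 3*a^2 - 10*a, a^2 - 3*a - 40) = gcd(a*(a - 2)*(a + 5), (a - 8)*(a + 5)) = a + 5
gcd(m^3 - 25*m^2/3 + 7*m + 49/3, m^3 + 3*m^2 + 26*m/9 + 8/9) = m + 1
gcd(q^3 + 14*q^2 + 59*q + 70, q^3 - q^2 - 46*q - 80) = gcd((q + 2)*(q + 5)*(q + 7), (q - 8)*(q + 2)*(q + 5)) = q^2 + 7*q + 10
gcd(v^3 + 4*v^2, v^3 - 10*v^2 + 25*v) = v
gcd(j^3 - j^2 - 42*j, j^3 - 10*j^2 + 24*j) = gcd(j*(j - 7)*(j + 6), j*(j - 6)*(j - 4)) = j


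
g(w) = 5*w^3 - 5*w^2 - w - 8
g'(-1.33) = 38.83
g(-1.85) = -54.92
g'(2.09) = 43.62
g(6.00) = 886.00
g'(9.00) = 1124.00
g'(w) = 15*w^2 - 10*w - 1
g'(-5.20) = 456.60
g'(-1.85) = 68.84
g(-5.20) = -841.04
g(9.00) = 3223.00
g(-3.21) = -221.69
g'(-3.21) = 185.66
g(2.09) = 13.72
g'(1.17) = 7.83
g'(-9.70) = 1507.35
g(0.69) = -9.43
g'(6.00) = 479.00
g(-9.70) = -5032.12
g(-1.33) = -27.28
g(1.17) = -8.01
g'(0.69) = -0.76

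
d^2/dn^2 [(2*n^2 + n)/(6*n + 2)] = -1/(27*n^3 + 27*n^2 + 9*n + 1)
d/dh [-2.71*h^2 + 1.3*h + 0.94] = 1.3 - 5.42*h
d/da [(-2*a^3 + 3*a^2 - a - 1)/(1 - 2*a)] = (8*a^3 - 12*a^2 + 6*a - 3)/(4*a^2 - 4*a + 1)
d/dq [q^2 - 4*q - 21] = 2*q - 4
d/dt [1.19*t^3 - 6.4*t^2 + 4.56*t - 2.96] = 3.57*t^2 - 12.8*t + 4.56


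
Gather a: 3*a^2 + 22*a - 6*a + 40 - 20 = 3*a^2 + 16*a + 20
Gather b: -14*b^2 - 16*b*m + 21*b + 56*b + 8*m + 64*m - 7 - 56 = -14*b^2 + b*(77 - 16*m) + 72*m - 63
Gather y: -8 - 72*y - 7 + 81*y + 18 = 9*y + 3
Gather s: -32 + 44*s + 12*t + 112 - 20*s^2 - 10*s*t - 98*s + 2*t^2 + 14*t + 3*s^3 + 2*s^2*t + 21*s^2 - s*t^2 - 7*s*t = 3*s^3 + s^2*(2*t + 1) + s*(-t^2 - 17*t - 54) + 2*t^2 + 26*t + 80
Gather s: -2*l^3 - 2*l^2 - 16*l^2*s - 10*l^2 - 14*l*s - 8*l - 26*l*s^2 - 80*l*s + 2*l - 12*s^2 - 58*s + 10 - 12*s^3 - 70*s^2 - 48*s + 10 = -2*l^3 - 12*l^2 - 6*l - 12*s^3 + s^2*(-26*l - 82) + s*(-16*l^2 - 94*l - 106) + 20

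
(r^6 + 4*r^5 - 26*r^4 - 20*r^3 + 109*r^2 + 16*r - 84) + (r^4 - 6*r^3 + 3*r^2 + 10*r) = r^6 + 4*r^5 - 25*r^4 - 26*r^3 + 112*r^2 + 26*r - 84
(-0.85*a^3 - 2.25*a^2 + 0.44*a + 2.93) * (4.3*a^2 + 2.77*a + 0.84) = -3.655*a^5 - 12.0295*a^4 - 5.0545*a^3 + 11.9278*a^2 + 8.4857*a + 2.4612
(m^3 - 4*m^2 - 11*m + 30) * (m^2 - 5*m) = m^5 - 9*m^4 + 9*m^3 + 85*m^2 - 150*m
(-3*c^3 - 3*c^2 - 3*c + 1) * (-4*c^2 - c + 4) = 12*c^5 + 15*c^4 + 3*c^3 - 13*c^2 - 13*c + 4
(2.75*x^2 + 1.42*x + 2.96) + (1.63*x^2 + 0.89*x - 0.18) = 4.38*x^2 + 2.31*x + 2.78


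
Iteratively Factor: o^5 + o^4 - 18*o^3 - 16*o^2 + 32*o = (o + 4)*(o^4 - 3*o^3 - 6*o^2 + 8*o) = (o - 4)*(o + 4)*(o^3 + o^2 - 2*o) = (o - 4)*(o - 1)*(o + 4)*(o^2 + 2*o) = (o - 4)*(o - 1)*(o + 2)*(o + 4)*(o)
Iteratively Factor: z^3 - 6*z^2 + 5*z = (z - 5)*(z^2 - z) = z*(z - 5)*(z - 1)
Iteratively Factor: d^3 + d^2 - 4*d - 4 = (d + 1)*(d^2 - 4) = (d + 1)*(d + 2)*(d - 2)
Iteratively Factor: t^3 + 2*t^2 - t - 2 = (t - 1)*(t^2 + 3*t + 2) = (t - 1)*(t + 2)*(t + 1)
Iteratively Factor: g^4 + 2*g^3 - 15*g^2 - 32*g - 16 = (g - 4)*(g^3 + 6*g^2 + 9*g + 4) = (g - 4)*(g + 4)*(g^2 + 2*g + 1) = (g - 4)*(g + 1)*(g + 4)*(g + 1)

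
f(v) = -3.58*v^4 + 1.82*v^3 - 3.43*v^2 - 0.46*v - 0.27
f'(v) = -14.32*v^3 + 5.46*v^2 - 6.86*v - 0.46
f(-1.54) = -34.48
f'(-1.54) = 75.35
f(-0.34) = -0.63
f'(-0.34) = 3.07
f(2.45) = -124.21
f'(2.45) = -195.09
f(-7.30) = -11054.28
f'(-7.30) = 5911.30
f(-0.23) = -0.38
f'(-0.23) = 1.58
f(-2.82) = -293.47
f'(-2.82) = 383.44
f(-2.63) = -227.17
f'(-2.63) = 315.85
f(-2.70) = -250.11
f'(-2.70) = 339.73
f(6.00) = -4373.07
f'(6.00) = -2938.18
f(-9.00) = -25089.12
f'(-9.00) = 10942.82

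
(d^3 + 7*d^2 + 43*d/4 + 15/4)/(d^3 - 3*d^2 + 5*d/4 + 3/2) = (2*d^2 + 13*d + 15)/(2*d^2 - 7*d + 6)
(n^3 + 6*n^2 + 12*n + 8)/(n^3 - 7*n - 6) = (n^2 + 4*n + 4)/(n^2 - 2*n - 3)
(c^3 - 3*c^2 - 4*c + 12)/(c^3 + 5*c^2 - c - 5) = (c^3 - 3*c^2 - 4*c + 12)/(c^3 + 5*c^2 - c - 5)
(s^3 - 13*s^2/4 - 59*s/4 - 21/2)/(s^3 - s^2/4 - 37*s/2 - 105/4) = (s^2 - 5*s - 6)/(s^2 - 2*s - 15)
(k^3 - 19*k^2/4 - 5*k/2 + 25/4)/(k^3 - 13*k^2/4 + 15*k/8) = 2*(4*k^3 - 19*k^2 - 10*k + 25)/(k*(8*k^2 - 26*k + 15))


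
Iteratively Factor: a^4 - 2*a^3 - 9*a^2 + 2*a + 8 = (a - 1)*(a^3 - a^2 - 10*a - 8) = (a - 4)*(a - 1)*(a^2 + 3*a + 2) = (a - 4)*(a - 1)*(a + 2)*(a + 1)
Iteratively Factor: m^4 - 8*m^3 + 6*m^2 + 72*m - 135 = (m - 3)*(m^3 - 5*m^2 - 9*m + 45) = (m - 3)^2*(m^2 - 2*m - 15) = (m - 3)^2*(m + 3)*(m - 5)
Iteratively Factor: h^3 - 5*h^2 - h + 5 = (h + 1)*(h^2 - 6*h + 5) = (h - 5)*(h + 1)*(h - 1)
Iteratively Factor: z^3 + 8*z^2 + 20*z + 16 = (z + 2)*(z^2 + 6*z + 8) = (z + 2)*(z + 4)*(z + 2)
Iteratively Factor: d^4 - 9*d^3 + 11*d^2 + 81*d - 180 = (d + 3)*(d^3 - 12*d^2 + 47*d - 60) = (d - 4)*(d + 3)*(d^2 - 8*d + 15) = (d - 4)*(d - 3)*(d + 3)*(d - 5)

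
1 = 1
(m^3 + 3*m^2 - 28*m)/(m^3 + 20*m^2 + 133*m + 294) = m*(m - 4)/(m^2 + 13*m + 42)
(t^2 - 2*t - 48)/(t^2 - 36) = (t - 8)/(t - 6)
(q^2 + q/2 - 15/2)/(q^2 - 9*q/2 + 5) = (q + 3)/(q - 2)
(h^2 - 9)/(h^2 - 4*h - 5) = (9 - h^2)/(-h^2 + 4*h + 5)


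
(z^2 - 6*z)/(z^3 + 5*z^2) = (z - 6)/(z*(z + 5))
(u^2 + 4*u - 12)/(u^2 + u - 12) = (u^2 + 4*u - 12)/(u^2 + u - 12)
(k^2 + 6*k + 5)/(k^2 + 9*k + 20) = (k + 1)/(k + 4)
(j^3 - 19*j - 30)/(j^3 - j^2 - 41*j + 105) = (j^2 + 5*j + 6)/(j^2 + 4*j - 21)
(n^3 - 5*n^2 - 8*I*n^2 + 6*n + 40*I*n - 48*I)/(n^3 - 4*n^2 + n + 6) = (n - 8*I)/(n + 1)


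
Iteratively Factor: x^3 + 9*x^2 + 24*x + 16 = (x + 4)*(x^2 + 5*x + 4) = (x + 4)^2*(x + 1)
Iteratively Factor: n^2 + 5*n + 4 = (n + 4)*(n + 1)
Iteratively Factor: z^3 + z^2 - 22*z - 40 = (z + 2)*(z^2 - z - 20) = (z - 5)*(z + 2)*(z + 4)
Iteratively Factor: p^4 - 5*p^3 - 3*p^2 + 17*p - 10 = (p - 5)*(p^3 - 3*p + 2) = (p - 5)*(p + 2)*(p^2 - 2*p + 1) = (p - 5)*(p - 1)*(p + 2)*(p - 1)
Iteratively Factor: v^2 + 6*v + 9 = (v + 3)*(v + 3)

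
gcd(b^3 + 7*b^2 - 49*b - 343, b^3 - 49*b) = b^2 - 49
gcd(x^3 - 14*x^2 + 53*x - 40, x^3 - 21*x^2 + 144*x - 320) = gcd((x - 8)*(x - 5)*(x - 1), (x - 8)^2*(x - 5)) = x^2 - 13*x + 40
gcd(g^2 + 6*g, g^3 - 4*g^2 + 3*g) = g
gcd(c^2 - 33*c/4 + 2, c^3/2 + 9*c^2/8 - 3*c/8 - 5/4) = 1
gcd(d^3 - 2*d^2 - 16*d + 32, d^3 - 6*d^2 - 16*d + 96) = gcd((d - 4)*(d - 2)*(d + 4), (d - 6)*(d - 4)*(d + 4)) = d^2 - 16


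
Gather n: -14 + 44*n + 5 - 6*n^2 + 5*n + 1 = -6*n^2 + 49*n - 8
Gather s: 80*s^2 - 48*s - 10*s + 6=80*s^2 - 58*s + 6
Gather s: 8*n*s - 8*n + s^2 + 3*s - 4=-8*n + s^2 + s*(8*n + 3) - 4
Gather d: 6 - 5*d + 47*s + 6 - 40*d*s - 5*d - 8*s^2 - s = d*(-40*s - 10) - 8*s^2 + 46*s + 12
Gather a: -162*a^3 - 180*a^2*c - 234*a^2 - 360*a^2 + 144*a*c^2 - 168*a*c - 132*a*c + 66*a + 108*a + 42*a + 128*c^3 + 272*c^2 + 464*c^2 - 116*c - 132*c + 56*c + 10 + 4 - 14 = -162*a^3 + a^2*(-180*c - 594) + a*(144*c^2 - 300*c + 216) + 128*c^3 + 736*c^2 - 192*c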